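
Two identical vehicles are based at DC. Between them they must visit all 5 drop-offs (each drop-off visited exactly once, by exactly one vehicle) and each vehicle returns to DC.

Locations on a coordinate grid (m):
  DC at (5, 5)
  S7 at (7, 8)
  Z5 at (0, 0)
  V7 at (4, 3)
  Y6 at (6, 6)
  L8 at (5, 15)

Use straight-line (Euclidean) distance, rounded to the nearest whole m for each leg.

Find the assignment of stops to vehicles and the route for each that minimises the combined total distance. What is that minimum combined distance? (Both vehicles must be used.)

34 m — the smallest possible combined total.

Check every non-empty split of the stops between the two vehicles; for each half take its own optimal tour:
  {S7} + {Z5, V7, Y6, L8}: 8 + 33 = 41
  {Z5} + {S7, V7, Y6, L8}: 14 + 24 = 38
  {S7, Z5} + {V7, Y6, L8}: 22 + 24 = 46
  {V7} + {S7, Z5, Y6, L8}: 4 + 33 = 37
  {S7, V7} + {Z5, Y6, L8}: 12 + 33 = 45
  {Z5, V7} + {S7, Y6, L8}: 14 + 20 = 34
  … (15 splits in total)
Best: vehicle 1 DC → Z5 → V7 → DC = 14; vehicle 2 DC → Y6 → S7 → L8 → DC = 20; combined 34.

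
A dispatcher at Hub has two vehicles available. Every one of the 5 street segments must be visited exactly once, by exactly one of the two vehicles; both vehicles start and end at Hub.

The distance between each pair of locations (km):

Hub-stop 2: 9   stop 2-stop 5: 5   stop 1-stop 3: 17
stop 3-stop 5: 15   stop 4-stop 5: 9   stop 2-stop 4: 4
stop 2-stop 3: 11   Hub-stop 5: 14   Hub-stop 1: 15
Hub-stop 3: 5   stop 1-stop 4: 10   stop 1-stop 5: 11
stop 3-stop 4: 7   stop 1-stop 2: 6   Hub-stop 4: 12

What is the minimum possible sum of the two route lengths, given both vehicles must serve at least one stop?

Minimum combined distance: 57 km.

Check every non-empty split of the stops between the two vehicles; for each half take its own optimal tour:
  {stop 1} + {stop 2, stop 3, stop 4, stop 5}: 30 + 35 = 65
  {stop 2} + {stop 1, stop 3, stop 4, stop 5}: 18 + 47 = 65
  {stop 1, stop 2} + {stop 3, stop 4, stop 5}: 30 + 35 = 65
  {stop 3} + {stop 1, stop 2, stop 4, stop 5}: 10 + 47 = 57
  {stop 1, stop 3} + {stop 2, stop 4, stop 5}: 37 + 35 = 72
  {stop 2, stop 3} + {stop 1, stop 4, stop 5}: 25 + 47 = 72
  … (15 splits in total)
Best: vehicle 1 Hub → stop 3 → Hub = 10; vehicle 2 Hub → stop 1 → stop 2 → stop 5 → stop 4 → Hub = 47; combined 57.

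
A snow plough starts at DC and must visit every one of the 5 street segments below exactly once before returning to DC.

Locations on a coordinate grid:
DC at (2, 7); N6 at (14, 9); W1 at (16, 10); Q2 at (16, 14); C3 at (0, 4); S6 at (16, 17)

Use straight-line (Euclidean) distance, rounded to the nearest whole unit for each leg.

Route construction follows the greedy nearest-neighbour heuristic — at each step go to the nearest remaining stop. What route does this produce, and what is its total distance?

DC → [C3:4 / N6:12 / W1:14 / Q2:16 / S6:17] → C3 (4)
C3 → [N6:15 / W1:17 / Q2:19 / S6:21] → N6 (15)
N6 → [W1:2 / Q2:5 / S6:8] → W1 (2)
W1 → [Q2:4 / S6:7] → Q2 (4)
Q2 → [S6:3] → S6 (3)
Return S6→DC: 17.
Total = 4 + 15 + 2 + 4 + 3 + 17 = 45.

Total distance 45 via the nearest-neighbour route DC → C3 → N6 → W1 → Q2 → S6 → DC.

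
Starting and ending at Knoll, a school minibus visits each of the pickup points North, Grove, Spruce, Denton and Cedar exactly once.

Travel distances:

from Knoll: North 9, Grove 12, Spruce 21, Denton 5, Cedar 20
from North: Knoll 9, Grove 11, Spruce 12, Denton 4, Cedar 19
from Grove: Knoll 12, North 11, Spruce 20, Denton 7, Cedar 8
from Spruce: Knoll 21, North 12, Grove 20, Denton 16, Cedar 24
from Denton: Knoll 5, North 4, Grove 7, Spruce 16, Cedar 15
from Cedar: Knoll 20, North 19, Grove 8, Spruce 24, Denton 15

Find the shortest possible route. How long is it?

Knoll-North-Grove-Spruce-Denton-Cedar-Knoll: 9+11+20+16+15+20 = 91
Knoll-North-Grove-Spruce-Cedar-Denton-Knoll: 9+11+20+24+15+5 = 84
Knoll-North-Grove-Denton-Spruce-Cedar-Knoll: 9+11+7+16+24+20 = 87
Knoll-North-Grove-Denton-Cedar-Spruce-Knoll: 9+11+7+15+24+21 = 87
Knoll-North-Grove-Cedar-Spruce-Denton-Knoll: 9+11+8+24+16+5 = 73
Knoll-North-Grove-Cedar-Denton-Spruce-Knoll: 9+11+8+15+16+21 = 80
Knoll-North-Spruce-Grove-Denton-Cedar-Knoll: 9+12+20+7+15+20 = 83
Knoll-North-Spruce-Grove-Cedar-Denton-Knoll: 9+12+20+8+15+5 = 69
Knoll-North-Spruce-Denton-Grove-Cedar-Knoll: 9+12+16+7+8+20 = 72
Knoll-North-Spruce-Denton-Cedar-Grove-Knoll: 9+12+16+15+8+12 = 72
Knoll-North-Spruce-Cedar-Grove-Denton-Knoll: 9+12+24+8+7+5 = 65
Knoll-North-Spruce-Cedar-Denton-Grove-Knoll: 9+12+24+15+7+12 = 79
Knoll-North-Denton-Grove-Spruce-Cedar-Knoll: 9+4+7+20+24+20 = 84
Knoll-North-Denton-Grove-Cedar-Spruce-Knoll: 9+4+7+8+24+21 = 73
… (46 more)
The minimum is 65.
One optimal route: Knoll → North → Spruce → Cedar → Grove → Denton → Knoll (or its reverse).

Shortest round trip = 65.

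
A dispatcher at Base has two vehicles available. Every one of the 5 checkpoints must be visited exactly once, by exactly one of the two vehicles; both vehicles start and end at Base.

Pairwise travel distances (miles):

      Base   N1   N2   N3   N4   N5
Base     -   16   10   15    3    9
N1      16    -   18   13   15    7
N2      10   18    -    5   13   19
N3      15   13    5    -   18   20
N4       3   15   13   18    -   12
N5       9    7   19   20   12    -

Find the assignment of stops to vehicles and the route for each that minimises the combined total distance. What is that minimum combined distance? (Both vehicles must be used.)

Check every non-empty split of the stops between the two vehicles; for each half take its own optimal tour:
  {N1} + {N2, N3, N4, N5}: 32 + 50 = 82
  {N2} + {N1, N3, N4, N5}: 20 + 50 = 70
  {N1, N2} + {N3, N4, N5}: 44 + 50 = 94
  {N3} + {N1, N2, N4, N5}: 30 + 50 = 80
  {N1, N3} + {N2, N4, N5}: 44 + 44 = 88
  {N2, N3} + {N1, N4, N5}: 30 + 34 = 64
  … (15 splits in total)
  {N4} + {N1, N2, N3, N5}: 6 + 44 = 50  ← best
Best: vehicle 1 Base → N4 → Base = 6; vehicle 2 Base → N2 → N3 → N1 → N5 → Base = 44; combined 50.

50 miles — the smallest possible combined total.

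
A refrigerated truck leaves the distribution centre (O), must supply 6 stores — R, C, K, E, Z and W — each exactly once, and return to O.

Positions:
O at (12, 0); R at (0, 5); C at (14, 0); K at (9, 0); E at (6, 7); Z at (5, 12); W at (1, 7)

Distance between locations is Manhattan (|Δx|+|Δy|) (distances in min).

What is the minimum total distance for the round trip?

There are 360 distinct closed tours to check (reversals are equivalent).
O-R-C-K-E-Z-W-O: 17+19+5+10+6+9+18 = 84
O-R-C-K-E-W-Z-O: 17+19+5+10+5+9+19 = 84
O-R-C-K-Z-E-W-O: 17+19+5+16+6+5+18 = 86
O-R-C-K-Z-W-E-O: 17+19+5+16+9+5+13 = 84
O-R-C-K-W-E-Z-O: 17+19+5+15+5+6+19 = 86
O-R-C-K-W-Z-E-O: 17+19+5+15+9+6+13 = 84
O-R-C-E-K-Z-W-O: 17+19+15+10+16+9+18 = 104
O-R-C-E-K-W-Z-O: 17+19+15+10+15+9+19 = 104
… (352 more)
O-R-W-Z-E-K-C-O: 17+3+9+6+10+5+2 = 52  ← best
The minimum is 52.
One optimal route: O → R → W → Z → E → K → C → O (or its reverse).

Minimum total distance: 52 min.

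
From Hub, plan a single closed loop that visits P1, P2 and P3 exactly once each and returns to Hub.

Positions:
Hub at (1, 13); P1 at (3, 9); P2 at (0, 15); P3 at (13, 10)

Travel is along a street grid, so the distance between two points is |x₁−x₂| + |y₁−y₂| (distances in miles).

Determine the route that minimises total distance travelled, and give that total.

Minimum total distance: 38 miles.

There are 3 distinct closed tours to check (reversals are equivalent).
Hub - P1 - P2 - P3 - Hub: 6+9+18+15 = 48
Hub - P1 - P3 - P2 - Hub: 6+11+18+3 = 38
Hub - P2 - P1 - P3 - Hub: 3+9+11+15 = 38
The minimum is 38.
One optimal route: Hub → P1 → P3 → P2 → Hub (or its reverse).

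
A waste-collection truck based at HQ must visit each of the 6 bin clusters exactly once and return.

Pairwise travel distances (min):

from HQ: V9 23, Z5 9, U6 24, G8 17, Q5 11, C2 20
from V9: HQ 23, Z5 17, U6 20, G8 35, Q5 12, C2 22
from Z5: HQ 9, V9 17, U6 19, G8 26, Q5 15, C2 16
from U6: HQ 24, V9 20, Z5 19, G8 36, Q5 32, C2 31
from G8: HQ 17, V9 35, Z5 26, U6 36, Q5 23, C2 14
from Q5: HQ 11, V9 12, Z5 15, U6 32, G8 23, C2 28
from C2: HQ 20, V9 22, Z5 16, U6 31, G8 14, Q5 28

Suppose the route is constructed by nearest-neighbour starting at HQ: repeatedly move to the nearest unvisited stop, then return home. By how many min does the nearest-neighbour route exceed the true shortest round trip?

Excess over optimum: 9 min.

HQ: Z5=9, Q5=11, G8=17, C2=20, V9=23, U6=24 ⇒ Z5
Z5: Q5=15, C2=16, V9=17, U6=19, G8=26 ⇒ Q5
Q5: V9=12, G8=23, C2=28, U6=32 ⇒ V9
V9: U6=20, C2=22, G8=35 ⇒ U6
U6: C2=31, G8=36 ⇒ C2
C2: G8=14 ⇒ G8
NN route HQ → Z5 → Q5 → V9 → U6 → C2 → G8 → HQ costs 118.
Optimal: HQ → G8 → C2 → Z5 → U6 → V9 → Q5 → HQ costs 109 (by enumerating all 360 distinct tours).
Excess = 118 − 109 = 9.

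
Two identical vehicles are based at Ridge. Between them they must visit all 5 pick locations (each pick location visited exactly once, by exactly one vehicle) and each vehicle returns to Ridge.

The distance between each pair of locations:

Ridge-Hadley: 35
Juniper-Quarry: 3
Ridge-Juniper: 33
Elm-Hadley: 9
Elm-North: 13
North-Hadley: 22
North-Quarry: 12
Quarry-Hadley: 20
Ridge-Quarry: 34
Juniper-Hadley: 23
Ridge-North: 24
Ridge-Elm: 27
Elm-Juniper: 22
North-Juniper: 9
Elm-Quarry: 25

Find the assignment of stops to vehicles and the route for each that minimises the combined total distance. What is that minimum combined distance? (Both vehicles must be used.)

There are 2^4 − 1 = 15 ways to divide the 5 stops into two non-empty groups. For each, the best each vehicle can do is its own shortest tour through its group:
  {Elm} + {North, Juniper, Quarry, Hadley}: 54 + 91 = 145
  {North} + {Elm, Juniper, Quarry, Hadley}: 48 + 92 = 140
  {Elm, North} + {Juniper, Quarry, Hadley}: 64 + 91 = 155
  {Juniper} + {Elm, North, Quarry, Hadley}: 66 + 92 = 158
  {Elm, Juniper} + {North, Quarry, Hadley}: 82 + 91 = 173
  {North, Juniper} + {Elm, Quarry, Hadley}: 66 + 90 = 156
  … (15 splits in total)
Best: vehicle 1 Ridge → North → Ridge = 48; vehicle 2 Ridge → Elm → Hadley → Quarry → Juniper → Ridge = 92; combined 140.

Minimum combined distance: 140.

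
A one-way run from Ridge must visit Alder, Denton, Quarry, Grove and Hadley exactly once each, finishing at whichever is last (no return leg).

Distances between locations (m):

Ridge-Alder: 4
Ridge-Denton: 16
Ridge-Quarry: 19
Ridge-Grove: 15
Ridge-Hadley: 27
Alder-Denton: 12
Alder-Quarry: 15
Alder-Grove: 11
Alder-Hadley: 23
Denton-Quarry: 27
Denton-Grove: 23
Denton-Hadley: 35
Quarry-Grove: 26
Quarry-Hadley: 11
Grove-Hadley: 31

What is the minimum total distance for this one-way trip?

76 m — the minimum one-way total.

There are 5! = 120 possible orderings.
Ridge→Alder→Denton→Quarry→Grove→Hadley: 4+12+27+26+31 = 100
Ridge→Alder→Denton→Quarry→Hadley→Grove: 4+12+27+11+31 = 85
Ridge→Alder→Denton→Grove→Quarry→Hadley: 4+12+23+26+11 = 76
Ridge→Alder→Denton→Grove→Hadley→Quarry: 4+12+23+31+11 = 81
Ridge→Alder→Denton→Hadley→Quarry→Grove: 4+12+35+11+26 = 88
Ridge→Alder→Denton→Hadley→Grove→Quarry: 4+12+35+31+26 = 108
Ridge→Alder→Quarry→Denton→Grove→Hadley: 4+15+27+23+31 = 100
Ridge→Alder→Quarry→Denton→Hadley→Grove: 4+15+27+35+31 = 112
Ridge→Alder→Quarry→Grove→Denton→Hadley: 4+15+26+23+35 = 103
Ridge→Alder→Quarry→Grove→Hadley→Denton: 4+15+26+31+35 = 111
Ridge→Alder→Quarry→Hadley→Denton→Grove: 4+15+11+35+23 = 88
Ridge→Alder→Quarry→Hadley→Grove→Denton: 4+15+11+31+23 = 84
Ridge→Alder→Grove→Denton→Quarry→Hadley: 4+11+23+27+11 = 76
Ridge→Alder→Grove→Denton→Hadley→Quarry: 4+11+23+35+11 = 84
… (106 more)
The minimum is 76.
One shortest path: Ridge → Alder → Denton → Grove → Quarry → Hadley.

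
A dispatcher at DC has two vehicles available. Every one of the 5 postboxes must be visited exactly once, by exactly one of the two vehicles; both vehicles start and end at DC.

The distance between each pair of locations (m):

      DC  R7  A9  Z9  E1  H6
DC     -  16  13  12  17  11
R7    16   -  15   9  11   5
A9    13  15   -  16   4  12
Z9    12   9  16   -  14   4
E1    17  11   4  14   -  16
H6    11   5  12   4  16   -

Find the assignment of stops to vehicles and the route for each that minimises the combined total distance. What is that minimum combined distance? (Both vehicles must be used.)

There are 2^4 − 1 = 15 ways to divide the 5 stops into two non-empty groups. For each, the best each vehicle can do is its own shortest tour through its group:
  {R7} + {A9, Z9, E1, H6}: 32 + 46 = 78
  {A9} + {R7, Z9, E1, H6}: 26 + 49 = 75
  {R7, A9} + {Z9, E1, H6}: 44 + 46 = 90
  {Z9} + {R7, A9, E1, H6}: 24 + 44 = 68
  {R7, Z9} + {A9, E1, H6}: 37 + 44 = 81
  {A9, Z9} + {R7, E1, H6}: 41 + 44 = 85
  … (15 splits in total)
Best: vehicle 1 DC → Z9 → DC = 24; vehicle 2 DC → A9 → E1 → R7 → H6 → DC = 44; combined 68.

68 m — the smallest possible combined total.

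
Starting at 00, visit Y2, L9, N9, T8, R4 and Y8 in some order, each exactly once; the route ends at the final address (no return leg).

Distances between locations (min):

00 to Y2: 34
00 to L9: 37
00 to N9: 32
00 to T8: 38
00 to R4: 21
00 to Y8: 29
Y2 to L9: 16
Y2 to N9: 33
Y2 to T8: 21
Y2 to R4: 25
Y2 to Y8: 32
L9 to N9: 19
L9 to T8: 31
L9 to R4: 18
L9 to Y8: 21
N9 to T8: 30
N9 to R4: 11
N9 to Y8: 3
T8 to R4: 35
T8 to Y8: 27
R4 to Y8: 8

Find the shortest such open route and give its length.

88 min — the minimum one-way total.

There are 6! = 720 possible orderings.
00 → Y2 → L9 → N9 → T8 → R4 → Y8: 34+16+19+30+35+8 = 142
00 → Y2 → L9 → N9 → T8 → Y8 → R4: 34+16+19+30+27+8 = 134
00 → Y2 → L9 → N9 → R4 → T8 → Y8: 34+16+19+11+35+27 = 142
00 → Y2 → L9 → N9 → R4 → Y8 → T8: 34+16+19+11+8+27 = 115
00 → Y2 → L9 → N9 → Y8 → T8 → R4: 34+16+19+3+27+35 = 134
00 → Y2 → L9 → N9 → Y8 → R4 → T8: 34+16+19+3+8+35 = 115
00 → Y2 → L9 → T8 → N9 → R4 → Y8: 34+16+31+30+11+8 = 130
00 → Y2 → L9 → T8 → N9 → Y8 → R4: 34+16+31+30+3+8 = 122
… (712 more)
00 → R4 → Y8 → N9 → L9 → Y2 → T8: 21+8+3+19+16+21 = 88  ← best
The minimum is 88.
One shortest path: 00 → R4 → Y8 → N9 → L9 → Y2 → T8.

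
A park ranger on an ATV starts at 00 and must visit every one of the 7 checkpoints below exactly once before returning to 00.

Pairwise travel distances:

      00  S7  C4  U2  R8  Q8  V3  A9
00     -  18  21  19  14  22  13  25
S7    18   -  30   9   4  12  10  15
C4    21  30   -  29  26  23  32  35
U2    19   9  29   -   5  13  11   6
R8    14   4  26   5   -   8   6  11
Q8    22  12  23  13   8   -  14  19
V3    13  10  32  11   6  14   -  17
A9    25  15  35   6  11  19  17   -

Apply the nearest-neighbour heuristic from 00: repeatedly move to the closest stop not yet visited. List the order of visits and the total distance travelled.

From 00: distances to unvisited — V3=13, R8=14, S7=18, U2=19, C4=21, Q8=22, A9=25. Nearest is V3 (13).
From V3: distances to unvisited — R8=6, S7=10, U2=11, Q8=14, A9=17, C4=32. Nearest is R8 (6).
From R8: distances to unvisited — S7=4, U2=5, Q8=8, A9=11, C4=26. Nearest is S7 (4).
From S7: distances to unvisited — U2=9, Q8=12, A9=15, C4=30. Nearest is U2 (9).
From U2: distances to unvisited — A9=6, Q8=13, C4=29. Nearest is A9 (6).
From A9: distances to unvisited — Q8=19, C4=35. Nearest is Q8 (19).
From Q8: distances to unvisited — C4=23. Nearest is C4 (23).
Return C4→00: 21.
Total = 13 + 6 + 4 + 9 + 6 + 19 + 23 + 21 = 101.

Nearest-neighbour total = 101; route 00 → V3 → R8 → S7 → U2 → A9 → Q8 → C4 → 00.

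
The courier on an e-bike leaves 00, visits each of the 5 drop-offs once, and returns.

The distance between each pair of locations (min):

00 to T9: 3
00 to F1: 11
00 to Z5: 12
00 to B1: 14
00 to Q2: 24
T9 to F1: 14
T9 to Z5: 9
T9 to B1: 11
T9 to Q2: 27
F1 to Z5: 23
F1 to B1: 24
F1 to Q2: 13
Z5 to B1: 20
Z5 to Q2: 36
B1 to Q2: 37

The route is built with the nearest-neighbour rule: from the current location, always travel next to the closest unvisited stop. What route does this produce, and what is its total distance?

Nearest-neighbour total = 93 min; route 00 → T9 → Z5 → B1 → F1 → Q2 → 00.

00 → [T9:3 / F1:11 / Z5:12 / B1:14 / Q2:24] → T9 (3)
T9 → [Z5:9 / B1:11 / F1:14 / Q2:27] → Z5 (9)
Z5 → [B1:20 / F1:23 / Q2:36] → B1 (20)
B1 → [F1:24 / Q2:37] → F1 (24)
F1 → [Q2:13] → Q2 (13)
Return Q2→00: 24.
Total = 3 + 9 + 20 + 24 + 13 + 24 = 93.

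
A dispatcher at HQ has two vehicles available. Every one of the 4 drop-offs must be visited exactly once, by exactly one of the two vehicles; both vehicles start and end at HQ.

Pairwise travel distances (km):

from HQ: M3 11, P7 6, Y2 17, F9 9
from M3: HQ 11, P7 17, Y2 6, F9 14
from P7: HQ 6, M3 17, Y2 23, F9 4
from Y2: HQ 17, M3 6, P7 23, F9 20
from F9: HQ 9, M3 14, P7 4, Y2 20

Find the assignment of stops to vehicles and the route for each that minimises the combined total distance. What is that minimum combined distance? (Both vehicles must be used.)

Check every non-empty split of the stops between the two vehicles; for each half take its own optimal tour:
  {M3} + {P7, Y2, F9}: 22 + 47 = 69
  {P7} + {M3, Y2, F9}: 12 + 46 = 58
  {M3, P7} + {Y2, F9}: 34 + 46 = 80
  {Y2} + {M3, P7, F9}: 34 + 35 = 69
  {M3, Y2} + {P7, F9}: 34 + 19 = 53
  {P7, Y2} + {M3, F9}: 46 + 34 = 80
  … (7 splits in total)
Best: vehicle 1 HQ → M3 → Y2 → HQ = 34; vehicle 2 HQ → P7 → F9 → HQ = 19; combined 53.

Minimum combined distance: 53 km.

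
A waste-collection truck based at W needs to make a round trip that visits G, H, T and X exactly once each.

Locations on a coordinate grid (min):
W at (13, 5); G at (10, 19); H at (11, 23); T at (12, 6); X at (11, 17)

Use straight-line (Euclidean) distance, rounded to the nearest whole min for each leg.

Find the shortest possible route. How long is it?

Shortest round trip = 36 min.

W-G-H-T-X-W: 14+4+17+11+12 = 58
W-G-H-X-T-W: 14+4+6+11+1 = 36
W-G-T-H-X-W: 14+13+17+6+12 = 62
W-G-T-X-H-W: 14+13+11+6+18 = 62
W-G-X-H-T-W: 14+2+6+17+1 = 40
W-G-X-T-H-W: 14+2+11+17+18 = 62
W-H-G-T-X-W: 18+4+13+11+12 = 58
W-H-G-X-T-W: 18+4+2+11+1 = 36
W-H-T-G-X-W: 18+17+13+2+12 = 62
W-H-X-G-T-W: 18+6+2+13+1 = 40
W-T-G-H-X-W: 1+13+4+6+12 = 36
W-T-H-G-X-W: 1+17+4+2+12 = 36
The minimum is 36.
One optimal route: W → G → H → X → T → W (or its reverse).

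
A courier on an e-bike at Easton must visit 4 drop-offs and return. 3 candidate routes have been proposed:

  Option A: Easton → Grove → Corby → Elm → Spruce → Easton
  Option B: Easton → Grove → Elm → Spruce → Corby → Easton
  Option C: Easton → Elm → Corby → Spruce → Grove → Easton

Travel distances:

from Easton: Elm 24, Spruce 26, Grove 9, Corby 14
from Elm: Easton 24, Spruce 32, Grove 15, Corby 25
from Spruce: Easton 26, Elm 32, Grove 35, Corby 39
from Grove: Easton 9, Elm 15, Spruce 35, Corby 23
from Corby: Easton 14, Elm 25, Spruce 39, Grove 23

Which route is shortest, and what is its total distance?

109 — Option B is the shortest.

Option A: 9 + 23 + 25 + 32 + 26 = 115
Option B: 9 + 15 + 32 + 39 + 14 = 109
Option C: 24 + 25 + 39 + 35 + 9 = 132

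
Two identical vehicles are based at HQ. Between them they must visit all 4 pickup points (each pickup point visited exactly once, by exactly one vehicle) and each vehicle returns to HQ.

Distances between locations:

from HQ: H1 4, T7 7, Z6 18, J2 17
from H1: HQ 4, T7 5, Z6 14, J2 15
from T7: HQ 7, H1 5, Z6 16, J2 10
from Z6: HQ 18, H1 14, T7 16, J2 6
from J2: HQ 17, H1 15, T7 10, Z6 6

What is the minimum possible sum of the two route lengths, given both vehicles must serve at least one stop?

There are 2^3 − 1 = 7 ways to divide the 4 stops into two non-empty groups. For each, the best each vehicle can do is its own shortest tour through its group:
  {H1} + {T7, Z6, J2}: 8 + 41 = 49
  {T7} + {H1, Z6, J2}: 14 + 41 = 55
  {H1, T7} + {Z6, J2}: 16 + 41 = 57
  {Z6} + {H1, T7, J2}: 36 + 36 = 72
  {H1, Z6} + {T7, J2}: 36 + 34 = 70
  {T7, Z6} + {H1, J2}: 41 + 36 = 77
  … (7 splits in total)
Best: vehicle 1 HQ → H1 → HQ = 8; vehicle 2 HQ → T7 → J2 → Z6 → HQ = 41; combined 49.

49 — the smallest possible combined total.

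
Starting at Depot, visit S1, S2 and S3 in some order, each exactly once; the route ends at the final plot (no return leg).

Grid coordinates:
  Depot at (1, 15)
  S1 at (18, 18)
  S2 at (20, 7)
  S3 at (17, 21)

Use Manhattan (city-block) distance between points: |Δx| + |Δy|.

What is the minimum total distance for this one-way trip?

Minimum one-way distance = 39.

There are 3! = 6 possible orderings.
Depot - S1 - S2 - S3: 20+13+17 = 50
Depot - S1 - S3 - S2: 20+4+17 = 41
Depot - S2 - S1 - S3: 27+13+4 = 44
Depot - S2 - S3 - S1: 27+17+4 = 48
Depot - S3 - S1 - S2: 22+4+13 = 39
Depot - S3 - S2 - S1: 22+17+13 = 52
The minimum is 39.
One shortest path: Depot → S3 → S1 → S2.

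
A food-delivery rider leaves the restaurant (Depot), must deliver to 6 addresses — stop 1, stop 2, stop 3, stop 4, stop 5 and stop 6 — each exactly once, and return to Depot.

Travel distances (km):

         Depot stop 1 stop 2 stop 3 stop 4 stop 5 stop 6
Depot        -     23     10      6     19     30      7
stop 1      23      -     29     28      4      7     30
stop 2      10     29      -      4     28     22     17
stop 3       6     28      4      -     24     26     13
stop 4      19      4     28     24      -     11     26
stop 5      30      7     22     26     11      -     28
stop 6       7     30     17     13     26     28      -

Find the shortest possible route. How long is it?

Depot-stop 1-stop 2-stop 3-stop 4-stop 5-stop 6-Depot: 23+29+4+24+11+28+7 = 126
Depot-stop 1-stop 2-stop 3-stop 4-stop 6-stop 5-Depot: 23+29+4+24+26+28+30 = 164
Depot-stop 1-stop 2-stop 3-stop 5-stop 4-stop 6-Depot: 23+29+4+26+11+26+7 = 126
Depot-stop 1-stop 2-stop 3-stop 5-stop 6-stop 4-Depot: 23+29+4+26+28+26+19 = 155
Depot-stop 1-stop 2-stop 3-stop 6-stop 4-stop 5-Depot: 23+29+4+13+26+11+30 = 136
Depot-stop 1-stop 2-stop 3-stop 6-stop 5-stop 4-Depot: 23+29+4+13+28+11+19 = 127
Depot-stop 1-stop 2-stop 4-stop 3-stop 5-stop 6-Depot: 23+29+28+24+26+28+7 = 165
Depot-stop 1-stop 2-stop 4-stop 3-stop 6-stop 5-Depot: 23+29+28+24+13+28+30 = 175
… (352 more)
Depot-stop 3-stop 2-stop 5-stop 1-stop 4-stop 6-Depot: 6+4+22+7+4+26+7 = 76  ← best
The minimum is 76.
One optimal route: Depot → stop 3 → stop 2 → stop 5 → stop 1 → stop 4 → stop 6 → Depot (or its reverse).

Shortest round trip = 76 km.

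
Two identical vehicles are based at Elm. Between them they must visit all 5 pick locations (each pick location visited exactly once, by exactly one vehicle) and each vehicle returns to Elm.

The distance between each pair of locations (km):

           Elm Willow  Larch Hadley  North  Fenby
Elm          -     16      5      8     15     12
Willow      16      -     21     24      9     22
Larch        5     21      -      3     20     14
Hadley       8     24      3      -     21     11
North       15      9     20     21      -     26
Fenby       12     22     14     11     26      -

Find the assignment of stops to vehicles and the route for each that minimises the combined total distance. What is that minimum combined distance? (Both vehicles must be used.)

There are 2^4 − 1 = 15 ways to divide the 5 stops into two non-empty groups. For each, the best each vehicle can do is its own shortest tour through its group:
  {Willow} + {Larch, Hadley, North, Fenby}: 32 + 60 = 92
  {Larch} + {Willow, Hadley, North, Fenby}: 10 + 65 = 75
  {Willow, Larch} + {Hadley, North, Fenby}: 42 + 59 = 101
  {Hadley} + {Willow, Larch, North, Fenby}: 16 + 65 = 81
  {Willow, Hadley} + {Larch, North, Fenby}: 48 + 60 = 108
  {Larch, Hadley} + {Willow, North, Fenby}: 16 + 58 = 74
  … (15 splits in total)
  {Willow, North} + {Larch, Hadley, Fenby}: 40 + 31 = 71  ← best
Best: vehicle 1 Elm → Willow → North → Elm = 40; vehicle 2 Elm → Larch → Hadley → Fenby → Elm = 31; combined 71.

Minimum combined distance: 71 km.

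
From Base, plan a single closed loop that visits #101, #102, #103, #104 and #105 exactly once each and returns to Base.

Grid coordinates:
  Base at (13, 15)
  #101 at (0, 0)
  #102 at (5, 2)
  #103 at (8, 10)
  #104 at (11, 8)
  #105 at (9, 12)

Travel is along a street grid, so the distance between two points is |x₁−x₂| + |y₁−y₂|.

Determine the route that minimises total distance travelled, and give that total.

There are 60 distinct closed tours to check (reversals are equivalent).
Base→#101→#102→#103→#104→#105→Base: 28+7+11+5+6+7 = 64
Base→#101→#102→#103→#105→#104→Base: 28+7+11+3+6+9 = 64
Base→#101→#102→#104→#103→#105→Base: 28+7+12+5+3+7 = 62
Base→#101→#102→#104→#105→#103→Base: 28+7+12+6+3+10 = 66
Base→#101→#102→#105→#103→#104→Base: 28+7+14+3+5+9 = 66
Base→#101→#102→#105→#104→#103→Base: 28+7+14+6+5+10 = 70
Base→#101→#103→#102→#104→#105→Base: 28+18+11+12+6+7 = 82
Base→#101→#103→#102→#105→#104→Base: 28+18+11+14+6+9 = 86
Base→#101→#103→#104→#102→#105→Base: 28+18+5+12+14+7 = 84
Base→#101→#103→#104→#105→#102→Base: 28+18+5+6+14+21 = 92
Base→#101→#103→#105→#102→#104→Base: 28+18+3+14+12+9 = 84
Base→#101→#103→#105→#104→#102→Base: 28+18+3+6+12+21 = 88
Base→#101→#104→#102→#103→#105→Base: 28+19+12+11+3+7 = 80
Base→#101→#104→#102→#105→#103→Base: 28+19+12+14+3+10 = 86
… (46 more)
Base→#104→#101→#102→#103→#105→Base: 9+19+7+11+3+7 = 56  ← best
The minimum is 56.
One optimal route: Base → #104 → #101 → #102 → #103 → #105 → Base (or its reverse).

Shortest round trip = 56.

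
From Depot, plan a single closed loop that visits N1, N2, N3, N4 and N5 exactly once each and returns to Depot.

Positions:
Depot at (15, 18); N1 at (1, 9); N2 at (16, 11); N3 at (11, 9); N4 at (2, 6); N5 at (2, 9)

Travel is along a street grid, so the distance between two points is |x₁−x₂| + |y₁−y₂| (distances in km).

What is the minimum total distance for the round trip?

Minimum total distance: 54 km.

With 5 stops there are 5!/2 = 60 distinct round trips (a route and its reverse cost the same).
Depot-N1-N2-N3-N4-N5-Depot: 23+17+7+12+3+22 = 84
Depot-N1-N2-N3-N5-N4-Depot: 23+17+7+9+3+25 = 84
Depot-N1-N2-N4-N3-N5-Depot: 23+17+19+12+9+22 = 102
Depot-N1-N2-N4-N5-N3-Depot: 23+17+19+3+9+13 = 84
Depot-N1-N2-N5-N3-N4-Depot: 23+17+16+9+12+25 = 102
Depot-N1-N2-N5-N4-N3-Depot: 23+17+16+3+12+13 = 84
Depot-N1-N3-N2-N4-N5-Depot: 23+10+7+19+3+22 = 84
Depot-N1-N3-N2-N5-N4-Depot: 23+10+7+16+3+25 = 84
Depot-N1-N3-N4-N2-N5-Depot: 23+10+12+19+16+22 = 102
Depot-N1-N3-N4-N5-N2-Depot: 23+10+12+3+16+8 = 72
Depot-N1-N3-N5-N2-N4-Depot: 23+10+9+16+19+25 = 102
Depot-N1-N3-N5-N4-N2-Depot: 23+10+9+3+19+8 = 72
Depot-N1-N4-N2-N3-N5-Depot: 23+4+19+7+9+22 = 84
Depot-N1-N4-N2-N5-N3-Depot: 23+4+19+16+9+13 = 84
… (46 more)
Depot-N1-N4-N5-N3-N2-Depot: 23+4+3+9+7+8 = 54  ← best
The minimum is 54.
One optimal route: Depot → N1 → N4 → N5 → N3 → N2 → Depot (or its reverse).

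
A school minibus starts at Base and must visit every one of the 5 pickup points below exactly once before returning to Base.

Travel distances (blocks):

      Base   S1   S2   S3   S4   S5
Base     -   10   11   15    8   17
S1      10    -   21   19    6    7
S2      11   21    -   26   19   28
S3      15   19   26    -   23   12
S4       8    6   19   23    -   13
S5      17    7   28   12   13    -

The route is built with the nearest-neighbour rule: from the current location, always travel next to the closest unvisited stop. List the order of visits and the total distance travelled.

70 blocks along Base → S4 → S1 → S5 → S3 → S2 → Base.

From Base: distances to unvisited — S4=8, S1=10, S2=11, S3=15, S5=17. Nearest is S4 (8).
From S4: distances to unvisited — S1=6, S5=13, S2=19, S3=23. Nearest is S1 (6).
From S1: distances to unvisited — S5=7, S3=19, S2=21. Nearest is S5 (7).
From S5: distances to unvisited — S3=12, S2=28. Nearest is S3 (12).
From S3: distances to unvisited — S2=26. Nearest is S2 (26).
Return S2→Base: 11.
Total = 8 + 6 + 7 + 12 + 26 + 11 = 70.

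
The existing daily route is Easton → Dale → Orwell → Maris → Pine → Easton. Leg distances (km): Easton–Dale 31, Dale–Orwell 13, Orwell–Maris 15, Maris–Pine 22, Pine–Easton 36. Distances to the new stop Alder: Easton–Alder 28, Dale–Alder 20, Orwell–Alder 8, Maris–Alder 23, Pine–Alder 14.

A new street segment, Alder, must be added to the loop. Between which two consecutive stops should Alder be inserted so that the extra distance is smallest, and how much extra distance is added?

Insertion cost between consecutive stops i–j is d(i,Alder) + d(Alder,j) − d(i,j):
  between Easton and Dale: 28 + 20 − 31 = 17
  between Dale and Orwell: 20 + 8 − 13 = 15
  between Orwell and Maris: 8 + 23 − 15 = 16
  between Maris and Pine: 23 + 14 − 22 = 15
  between Pine and Easton: 14 + 28 − 36 = 6
Cheapest insertion is between Pine and Easton, adding 6.
New total = 117 + 6 = 123.

+6 km — insert Alder between Pine and Easton.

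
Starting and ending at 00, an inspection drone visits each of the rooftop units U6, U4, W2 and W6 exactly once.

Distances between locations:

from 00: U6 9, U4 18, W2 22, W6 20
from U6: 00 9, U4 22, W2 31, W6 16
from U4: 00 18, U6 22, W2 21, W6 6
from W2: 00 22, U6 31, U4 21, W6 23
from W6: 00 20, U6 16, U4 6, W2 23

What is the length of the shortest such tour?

Shortest round trip = 74.

There are 12 distinct closed tours to check (reversals are equivalent).
00→U6→U4→W2→W6→00: 9+22+21+23+20 = 95
00→U6→U4→W6→W2→00: 9+22+6+23+22 = 82
00→U6→W2→U4→W6→00: 9+31+21+6+20 = 87
00→U6→W2→W6→U4→00: 9+31+23+6+18 = 87
00→U6→W6→U4→W2→00: 9+16+6+21+22 = 74
00→U6→W6→W2→U4→00: 9+16+23+21+18 = 87
00→U4→U6→W2→W6→00: 18+22+31+23+20 = 114
00→U4→U6→W6→W2→00: 18+22+16+23+22 = 101
00→U4→W2→U6→W6→00: 18+21+31+16+20 = 106
00→U4→W6→U6→W2→00: 18+6+16+31+22 = 93
00→W2→U6→U4→W6→00: 22+31+22+6+20 = 101
00→W2→U4→U6→W6→00: 22+21+22+16+20 = 101
The minimum is 74.
One optimal route: 00 → U6 → W6 → U4 → W2 → 00 (or its reverse).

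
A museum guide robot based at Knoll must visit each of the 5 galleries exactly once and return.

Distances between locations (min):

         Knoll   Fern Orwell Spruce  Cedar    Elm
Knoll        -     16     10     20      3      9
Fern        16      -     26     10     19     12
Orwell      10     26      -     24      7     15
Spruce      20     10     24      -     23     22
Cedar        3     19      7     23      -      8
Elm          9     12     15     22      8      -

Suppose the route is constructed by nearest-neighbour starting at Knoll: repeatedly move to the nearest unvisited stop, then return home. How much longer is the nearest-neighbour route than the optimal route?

Knoll: Cedar=3, Elm=9, Orwell=10, Fern=16, Spruce=20 ⇒ Cedar
Cedar: Orwell=7, Elm=8, Fern=19, Spruce=23 ⇒ Orwell
Orwell: Elm=15, Spruce=24, Fern=26 ⇒ Elm
Elm: Fern=12, Spruce=22 ⇒ Fern
Fern: Spruce=10 ⇒ Spruce
NN route Knoll → Cedar → Orwell → Elm → Fern → Spruce → Knoll costs 67.
Optimal: Knoll → Cedar → Orwell → Spruce → Fern → Elm → Knoll costs 65 (by enumerating all 60 distinct tours).
Excess = 67 − 65 = 2.

The nearest-neighbour route is 2 min longer than optimal.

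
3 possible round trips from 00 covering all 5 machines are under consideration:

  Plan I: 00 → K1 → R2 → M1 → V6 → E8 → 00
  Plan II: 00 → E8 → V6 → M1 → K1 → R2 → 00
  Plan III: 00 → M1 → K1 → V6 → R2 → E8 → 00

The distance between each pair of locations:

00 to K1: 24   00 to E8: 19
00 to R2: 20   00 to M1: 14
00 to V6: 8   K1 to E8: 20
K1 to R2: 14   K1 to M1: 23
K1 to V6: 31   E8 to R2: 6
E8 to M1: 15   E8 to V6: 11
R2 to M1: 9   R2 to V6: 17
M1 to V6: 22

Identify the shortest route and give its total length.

Shortest is Plan I, total 99.

Plan I: 24 + 14 + 9 + 22 + 11 + 19 = 99
Plan II: 19 + 11 + 22 + 23 + 14 + 20 = 109
Plan III: 14 + 23 + 31 + 17 + 6 + 19 = 110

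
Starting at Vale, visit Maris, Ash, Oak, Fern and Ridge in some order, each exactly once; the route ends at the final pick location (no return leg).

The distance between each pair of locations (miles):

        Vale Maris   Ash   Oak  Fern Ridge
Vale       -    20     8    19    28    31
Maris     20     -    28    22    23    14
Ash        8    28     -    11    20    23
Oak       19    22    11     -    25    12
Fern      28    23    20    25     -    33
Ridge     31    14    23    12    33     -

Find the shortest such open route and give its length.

Minimum one-way distance = 68 miles.

There are 5! = 120 possible orderings.
Vale→Maris→Ash→Oak→Fern→Ridge: 20+28+11+25+33 = 117
Vale→Maris→Ash→Oak→Ridge→Fern: 20+28+11+12+33 = 104
Vale→Maris→Ash→Fern→Oak→Ridge: 20+28+20+25+12 = 105
Vale→Maris→Ash→Fern→Ridge→Oak: 20+28+20+33+12 = 113
Vale→Maris→Ash→Ridge→Oak→Fern: 20+28+23+12+25 = 108
Vale→Maris→Ash→Ridge→Fern→Oak: 20+28+23+33+25 = 129
Vale→Maris→Oak→Ash→Fern→Ridge: 20+22+11+20+33 = 106
Vale→Maris→Oak→Ash→Ridge→Fern: 20+22+11+23+33 = 109
Vale→Maris→Oak→Fern→Ash→Ridge: 20+22+25+20+23 = 110
Vale→Maris→Oak→Fern→Ridge→Ash: 20+22+25+33+23 = 123
Vale→Maris→Oak→Ridge→Ash→Fern: 20+22+12+23+20 = 97
Vale→Maris→Oak→Ridge→Fern→Ash: 20+22+12+33+20 = 107
Vale→Maris→Fern→Ash→Oak→Ridge: 20+23+20+11+12 = 86
Vale→Maris→Fern→Ash→Ridge→Oak: 20+23+20+23+12 = 98
… (106 more)
Vale→Ash→Oak→Ridge→Maris→Fern: 8+11+12+14+23 = 68  ← best
The minimum is 68.
One shortest path: Vale → Ash → Oak → Ridge → Maris → Fern.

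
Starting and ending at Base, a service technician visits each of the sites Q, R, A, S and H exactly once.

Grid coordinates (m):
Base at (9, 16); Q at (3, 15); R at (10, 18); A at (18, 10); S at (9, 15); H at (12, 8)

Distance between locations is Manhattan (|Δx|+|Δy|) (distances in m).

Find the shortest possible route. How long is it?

Base-Q-R-A-S-H-Base: 7+10+16+14+10+11 = 68
Base-Q-R-A-H-S-Base: 7+10+16+8+10+1 = 52
Base-Q-R-S-A-H-Base: 7+10+4+14+8+11 = 54
Base-Q-R-S-H-A-Base: 7+10+4+10+8+15 = 54
Base-Q-R-H-A-S-Base: 7+10+12+8+14+1 = 52
Base-Q-R-H-S-A-Base: 7+10+12+10+14+15 = 68
Base-Q-A-R-S-H-Base: 7+20+16+4+10+11 = 68
Base-Q-A-R-H-S-Base: 7+20+16+12+10+1 = 66
Base-Q-A-S-R-H-Base: 7+20+14+4+12+11 = 68
Base-Q-A-S-H-R-Base: 7+20+14+10+12+3 = 66
Base-Q-A-H-R-S-Base: 7+20+8+12+4+1 = 52
Base-Q-A-H-S-R-Base: 7+20+8+10+4+3 = 52
Base-Q-S-R-A-H-Base: 7+6+4+16+8+11 = 52
Base-Q-S-R-H-A-Base: 7+6+4+12+8+15 = 52
… (46 more)
Base-Q-S-A-H-R-Base: 7+6+14+8+12+3 = 50  ← best
The minimum is 50.
One optimal route: Base → Q → S → A → H → R → Base (or its reverse).

Minimum total distance: 50 m.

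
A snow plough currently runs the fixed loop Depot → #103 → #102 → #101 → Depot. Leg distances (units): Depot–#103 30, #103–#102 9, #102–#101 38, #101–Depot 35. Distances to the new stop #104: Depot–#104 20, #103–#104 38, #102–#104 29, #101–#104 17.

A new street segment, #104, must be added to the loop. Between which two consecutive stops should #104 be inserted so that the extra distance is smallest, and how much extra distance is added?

Adding 2 by placing #104 on the #101–Depot leg.

Insertion cost between consecutive stops i–j is d(i,#104) + d(#104,j) − d(i,j):
  between Depot and #103: 20 + 38 − 30 = 28
  between #103 and #102: 38 + 29 − 9 = 58
  between #102 and #101: 29 + 17 − 38 = 8
  between #101 and Depot: 17 + 20 − 35 = 2
Cheapest insertion is between #101 and Depot, adding 2.
New total = 112 + 2 = 114.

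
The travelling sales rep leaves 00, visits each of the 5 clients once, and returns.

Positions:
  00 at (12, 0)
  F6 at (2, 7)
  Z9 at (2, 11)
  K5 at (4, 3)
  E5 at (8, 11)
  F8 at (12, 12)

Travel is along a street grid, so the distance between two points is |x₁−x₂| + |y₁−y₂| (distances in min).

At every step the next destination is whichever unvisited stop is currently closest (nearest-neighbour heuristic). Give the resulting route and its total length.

Total distance 44 min via the nearest-neighbour route 00 → K5 → F6 → Z9 → E5 → F8 → 00.

00 → [K5:11 / F8:12 / E5:15 / F6:17 / Z9:21] → K5 (11)
K5 → [F6:6 / Z9:10 / E5:12 / F8:17] → F6 (6)
F6 → [Z9:4 / E5:10 / F8:15] → Z9 (4)
Z9 → [E5:6 / F8:11] → E5 (6)
E5 → [F8:5] → F8 (5)
Return F8→00: 12.
Total = 11 + 6 + 4 + 6 + 5 + 12 = 44.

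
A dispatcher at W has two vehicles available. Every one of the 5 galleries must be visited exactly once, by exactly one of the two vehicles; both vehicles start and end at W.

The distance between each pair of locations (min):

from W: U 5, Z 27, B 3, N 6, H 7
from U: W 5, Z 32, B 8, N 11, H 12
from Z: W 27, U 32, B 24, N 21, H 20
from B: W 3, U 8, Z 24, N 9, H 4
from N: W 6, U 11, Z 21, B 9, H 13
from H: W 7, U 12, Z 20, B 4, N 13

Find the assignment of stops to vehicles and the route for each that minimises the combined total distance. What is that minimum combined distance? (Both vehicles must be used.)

64 min — the smallest possible combined total.

Try each way of splitting the stops between the two vehicles (each non-empty) and, for each split, find the best tour for each vehicle:
  {U} + {Z, B, N, H}: 10 + 54 = 64
  {Z} + {U, B, N, H}: 54 + 36 = 90
  {U, Z} + {B, N, H}: 64 + 26 = 90
  {B} + {U, Z, N, H}: 6 + 64 = 70
  {U, B} + {Z, N, H}: 16 + 54 = 70
  {Z, B} + {U, N, H}: 54 + 36 = 90
  … (15 splits in total)
Best: vehicle 1 W → U → W = 10; vehicle 2 W → B → H → Z → N → W = 54; combined 64.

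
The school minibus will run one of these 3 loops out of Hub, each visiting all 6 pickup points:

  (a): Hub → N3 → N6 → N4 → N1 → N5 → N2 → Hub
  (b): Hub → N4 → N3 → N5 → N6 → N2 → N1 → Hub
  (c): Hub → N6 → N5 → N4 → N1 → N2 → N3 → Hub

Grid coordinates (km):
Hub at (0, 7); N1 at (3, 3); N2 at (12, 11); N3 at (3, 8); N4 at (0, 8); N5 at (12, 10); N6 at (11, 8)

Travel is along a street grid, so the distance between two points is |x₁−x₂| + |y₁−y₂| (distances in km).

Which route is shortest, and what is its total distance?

Shortest is (b), total 46 km.

(a): 4 + 8 + 11 + 8 + 16 + 1 + 16 = 64
(b): 1 + 3 + 11 + 3 + 4 + 17 + 7 = 46
(c): 12 + 3 + 14 + 8 + 17 + 12 + 4 = 70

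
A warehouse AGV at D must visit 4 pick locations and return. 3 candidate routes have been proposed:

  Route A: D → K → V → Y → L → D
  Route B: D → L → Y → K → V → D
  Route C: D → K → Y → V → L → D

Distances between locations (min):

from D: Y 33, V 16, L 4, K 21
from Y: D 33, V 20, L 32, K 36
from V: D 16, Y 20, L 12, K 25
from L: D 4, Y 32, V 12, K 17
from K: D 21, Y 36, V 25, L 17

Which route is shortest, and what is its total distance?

Route A: 21 + 25 + 20 + 32 + 4 = 102
Route B: 4 + 32 + 36 + 25 + 16 = 113
Route C: 21 + 36 + 20 + 12 + 4 = 93

93 min — Route C is the shortest.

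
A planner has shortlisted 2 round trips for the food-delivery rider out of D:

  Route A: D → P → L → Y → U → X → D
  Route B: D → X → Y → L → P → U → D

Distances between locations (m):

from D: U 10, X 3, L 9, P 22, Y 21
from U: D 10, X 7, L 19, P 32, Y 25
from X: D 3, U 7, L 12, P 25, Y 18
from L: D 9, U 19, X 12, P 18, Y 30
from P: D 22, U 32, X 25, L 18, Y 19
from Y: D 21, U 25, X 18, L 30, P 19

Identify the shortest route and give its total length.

105 m — Route A is the shortest.

Route A: 22 + 18 + 30 + 25 + 7 + 3 = 105
Route B: 3 + 18 + 30 + 18 + 32 + 10 = 111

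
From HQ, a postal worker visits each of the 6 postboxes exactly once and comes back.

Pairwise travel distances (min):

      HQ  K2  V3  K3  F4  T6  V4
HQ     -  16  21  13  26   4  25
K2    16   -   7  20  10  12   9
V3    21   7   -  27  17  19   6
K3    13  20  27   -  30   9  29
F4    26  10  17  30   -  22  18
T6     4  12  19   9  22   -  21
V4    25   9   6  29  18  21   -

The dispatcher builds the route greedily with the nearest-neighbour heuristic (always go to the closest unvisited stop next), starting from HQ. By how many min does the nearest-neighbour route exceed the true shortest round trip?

Excess over optimum: 2 min.

From HQ: T6=4, K3=13, K2=16, V3=21, V4=25, F4=26 → choose T6 (4).
From T6: K3=9, K2=12, V3=19, V4=21, F4=22 → choose K3 (9).
From K3: K2=20, V3=27, V4=29, F4=30 → choose K2 (20).
From K2: V3=7, V4=9, F4=10 → choose V3 (7).
From V3: V4=6, F4=17 → choose V4 (6).
From V4: F4=18 → choose F4 (18).
NN route HQ → T6 → K3 → K2 → V3 → V4 → F4 → HQ costs 90.
Optimal: HQ → V3 → V4 → F4 → K2 → K3 → T6 → HQ costs 88 (by enumerating all 360 distinct tours).
Excess = 90 − 88 = 2.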